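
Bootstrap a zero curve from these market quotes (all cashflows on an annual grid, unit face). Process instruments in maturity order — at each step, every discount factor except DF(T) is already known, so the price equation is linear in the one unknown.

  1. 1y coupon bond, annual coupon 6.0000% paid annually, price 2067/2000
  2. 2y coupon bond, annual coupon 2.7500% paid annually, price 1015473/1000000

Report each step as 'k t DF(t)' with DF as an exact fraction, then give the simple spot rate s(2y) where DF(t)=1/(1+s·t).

1 1 39/40
2 2 4811/5000
s(2y) = (1/(4811/5000) − 1)/(2) = 189/9622 ≈ 1.9642%

step 1 [1y] bond c/1=3/50: DF=(2067/2000 − 3/50·(0))/(1+3/50) = 39/40 ≈ 0.975000
step 2 [2y] bond c/1=11/400: DF=(1015473/1000000 − 11/400·(0.975000))/(1+11/400) = 4811/5000 ≈ 0.962200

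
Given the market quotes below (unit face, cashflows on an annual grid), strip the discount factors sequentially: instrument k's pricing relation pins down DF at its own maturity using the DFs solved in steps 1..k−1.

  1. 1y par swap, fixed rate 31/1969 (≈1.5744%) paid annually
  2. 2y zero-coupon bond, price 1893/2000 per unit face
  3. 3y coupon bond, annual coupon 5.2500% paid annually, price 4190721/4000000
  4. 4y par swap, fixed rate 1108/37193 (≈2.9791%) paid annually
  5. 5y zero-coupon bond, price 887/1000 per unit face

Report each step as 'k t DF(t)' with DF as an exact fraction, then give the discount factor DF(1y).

step 1 [1y] swap r/1=31/1969: DF=(1 − 31/1969·(0))/(1+31/1969) = 1969/2000 ≈ 0.984500
step 2 [2y] zero: DF = P = 1893/2000 ≈ 0.946500
step 3 [3y] bond c/1=21/400: DF=(4190721/4000000 − 21/400·(0.984500+0.946500))/(1+21/400) = 8991/10000 ≈ 0.899100
step 4 [4y] swap r/1=1108/37193: DF=(1 − 1108/37193·(0.984500+0.946500+0.899100))/(1+1108/37193) = 2223/2500 ≈ 0.889200
step 5 [5y] zero: DF = P = 887/1000 ≈ 0.887000

1 1 1969/2000
2 2 1893/2000
3 3 8991/10000
4 4 2223/2500
5 5 887/1000
DF(1y) = 1969/2000 ≈ 0.984500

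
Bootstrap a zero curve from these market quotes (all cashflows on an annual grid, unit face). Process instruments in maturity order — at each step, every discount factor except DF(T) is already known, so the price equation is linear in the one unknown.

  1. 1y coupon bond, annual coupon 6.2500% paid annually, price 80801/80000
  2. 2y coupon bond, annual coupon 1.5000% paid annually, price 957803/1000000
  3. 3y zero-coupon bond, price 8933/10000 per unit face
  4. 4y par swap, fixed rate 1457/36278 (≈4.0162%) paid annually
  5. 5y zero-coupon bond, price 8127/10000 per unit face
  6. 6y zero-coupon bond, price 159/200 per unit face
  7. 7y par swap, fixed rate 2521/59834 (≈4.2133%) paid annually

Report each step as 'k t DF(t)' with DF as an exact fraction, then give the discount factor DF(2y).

step 1 [1y] bond c/1=1/16: DF=(80801/80000 − 1/16·(0))/(1+1/16) = 4753/5000 ≈ 0.950600
step 2 [2y] bond c/1=3/200: DF=(957803/1000000 − 3/200·(0.950600))/(1+3/200) = 581/625 ≈ 0.929600
step 3 [3y] zero: DF = P = 8933/10000 ≈ 0.893300
step 4 [4y] swap r/1=1457/36278: DF=(1 − 1457/36278·(0.950600+0.929600+0.893300))/(1+1457/36278) = 8543/10000 ≈ 0.854300
step 5 [5y] zero: DF = P = 8127/10000 ≈ 0.812700
step 6 [6y] zero: DF = P = 159/200 ≈ 0.795000
step 7 [7y] swap r/1=2521/59834: DF=(1 − 2521/59834·(0.950600+0.929600+0.893300+0.854300+0.812700+0.795000))/(1+2521/59834) = 7479/10000 ≈ 0.747900

1 1 4753/5000
2 2 581/625
3 3 8933/10000
4 4 8543/10000
5 5 8127/10000
6 6 159/200
7 7 7479/10000
DF(2y) = 581/625 ≈ 0.929600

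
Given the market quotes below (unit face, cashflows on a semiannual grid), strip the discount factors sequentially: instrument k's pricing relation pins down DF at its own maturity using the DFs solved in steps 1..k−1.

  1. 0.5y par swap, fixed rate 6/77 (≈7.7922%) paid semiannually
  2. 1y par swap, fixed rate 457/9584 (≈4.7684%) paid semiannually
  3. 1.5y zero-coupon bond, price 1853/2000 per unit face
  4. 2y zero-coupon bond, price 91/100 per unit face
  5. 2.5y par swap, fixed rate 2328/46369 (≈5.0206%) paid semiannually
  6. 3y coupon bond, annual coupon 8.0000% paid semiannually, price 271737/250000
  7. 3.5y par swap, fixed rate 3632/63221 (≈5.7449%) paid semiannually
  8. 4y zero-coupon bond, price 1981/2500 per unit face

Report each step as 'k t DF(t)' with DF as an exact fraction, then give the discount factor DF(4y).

step 1 [0.5y] swap r/2=3/77: DF=(1 − 3/77·(0))/(1+3/77) = 77/80 ≈ 0.962500
step 2 [1y] swap r/2=457/19168: DF=(1 − 457/19168·(0.962500))/(1+457/19168) = 9543/10000 ≈ 0.954300
step 3 [1.5y] zero: DF = P = 1853/2000 ≈ 0.926500
step 4 [2y] zero: DF = P = 91/100 ≈ 0.910000
step 5 [2.5y] swap r/2=1164/46369: DF=(1 − 1164/46369·(0.962500+0.954300+0.926500+0.910000))/(1+1164/46369) = 2209/2500 ≈ 0.883600
step 6 [3y] bond c/2=1/25: DF=(271737/250000 − 1/25·(0.962500+0.954300+0.926500+0.910000+0.883600))/(1+1/25) = 2167/2500 ≈ 0.866800
step 7 [3.5y] swap r/2=1816/63221: DF=(1 − 1816/63221·(0.962500+0.954300+0.926500+0.910000+0.883600+0.866800))/(1+1816/63221) = 1023/1250 ≈ 0.818400
step 8 [4y] zero: DF = P = 1981/2500 ≈ 0.792400

1 1/2 77/80
2 1 9543/10000
3 3/2 1853/2000
4 2 91/100
5 5/2 2209/2500
6 3 2167/2500
7 7/2 1023/1250
8 4 1981/2500
DF(4y) = 1981/2500 ≈ 0.792400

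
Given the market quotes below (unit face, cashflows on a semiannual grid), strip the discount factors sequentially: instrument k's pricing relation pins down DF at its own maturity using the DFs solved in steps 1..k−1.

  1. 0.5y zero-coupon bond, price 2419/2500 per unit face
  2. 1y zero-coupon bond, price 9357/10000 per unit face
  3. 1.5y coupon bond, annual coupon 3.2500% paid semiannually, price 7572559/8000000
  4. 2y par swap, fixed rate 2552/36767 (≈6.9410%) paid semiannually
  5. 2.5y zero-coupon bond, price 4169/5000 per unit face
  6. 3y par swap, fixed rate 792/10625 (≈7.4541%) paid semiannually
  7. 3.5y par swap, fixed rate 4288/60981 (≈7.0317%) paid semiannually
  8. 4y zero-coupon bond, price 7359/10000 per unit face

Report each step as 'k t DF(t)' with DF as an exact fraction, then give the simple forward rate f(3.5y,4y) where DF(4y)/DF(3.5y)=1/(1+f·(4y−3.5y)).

1 1/2 2419/2500
2 1 9357/10000
3 3/2 901/1000
4 2 2181/2500
5 5/2 4169/5000
6 3 401/500
7 7/2 491/625
8 4 7359/10000
f(3.5y,4y) = ((491/625)/(7359/10000) − 1)/(1/2) = 994/7359 ≈ 13.5073%

step 1 [0.5y] zero: DF = P = 2419/2500 ≈ 0.967600
step 2 [1y] zero: DF = P = 9357/10000 ≈ 0.935700
step 3 [1.5y] bond c/2=13/800: DF=(7572559/8000000 − 13/800·(0.967600+0.935700))/(1+13/800) = 901/1000 ≈ 0.901000
step 4 [2y] swap r/2=1276/36767: DF=(1 − 1276/36767·(0.967600+0.935700+0.901000))/(1+1276/36767) = 2181/2500 ≈ 0.872400
step 5 [2.5y] zero: DF = P = 4169/5000 ≈ 0.833800
step 6 [3y] swap r/2=396/10625: DF=(1 − 396/10625·(0.967600+0.935700+0.901000+0.872400+0.833800))/(1+396/10625) = 401/500 ≈ 0.802000
step 7 [3.5y] swap r/2=2144/60981: DF=(1 − 2144/60981·(0.967600+0.935700+0.901000+0.872400+0.833800+0.802000))/(1+2144/60981) = 491/625 ≈ 0.785600
step 8 [4y] zero: DF = P = 7359/10000 ≈ 0.735900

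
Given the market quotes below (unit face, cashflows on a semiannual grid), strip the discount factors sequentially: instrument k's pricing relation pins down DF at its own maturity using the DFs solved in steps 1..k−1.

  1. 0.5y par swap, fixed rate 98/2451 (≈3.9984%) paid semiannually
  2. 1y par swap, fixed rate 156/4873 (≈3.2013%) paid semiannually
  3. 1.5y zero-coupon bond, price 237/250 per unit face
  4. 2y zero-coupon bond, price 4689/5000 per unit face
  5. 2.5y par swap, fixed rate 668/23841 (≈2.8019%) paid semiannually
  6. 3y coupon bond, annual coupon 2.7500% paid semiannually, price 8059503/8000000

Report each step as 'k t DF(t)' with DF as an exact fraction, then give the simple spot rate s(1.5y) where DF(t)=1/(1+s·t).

step 1 [0.5y] swap r/2=49/2451: DF=(1 − 49/2451·(0))/(1+49/2451) = 2451/2500 ≈ 0.980400
step 2 [1y] swap r/2=78/4873: DF=(1 − 78/4873·(0.980400))/(1+78/4873) = 1211/1250 ≈ 0.968800
step 3 [1.5y] zero: DF = P = 237/250 ≈ 0.948000
step 4 [2y] zero: DF = P = 4689/5000 ≈ 0.937800
step 5 [2.5y] swap r/2=334/23841: DF=(1 − 334/23841·(0.980400+0.968800+0.948000+0.937800))/(1+334/23841) = 2333/2500 ≈ 0.933200
step 6 [3y] bond c/2=11/800: DF=(8059503/8000000 − 11/800·(0.980400+0.968800+0.948000+0.937800+0.933200))/(1+11/800) = 9291/10000 ≈ 0.929100

1 1/2 2451/2500
2 1 1211/1250
3 3/2 237/250
4 2 4689/5000
5 5/2 2333/2500
6 3 9291/10000
s(1.5y) = (1/(237/250) − 1)/(3/2) = 26/711 ≈ 3.6568%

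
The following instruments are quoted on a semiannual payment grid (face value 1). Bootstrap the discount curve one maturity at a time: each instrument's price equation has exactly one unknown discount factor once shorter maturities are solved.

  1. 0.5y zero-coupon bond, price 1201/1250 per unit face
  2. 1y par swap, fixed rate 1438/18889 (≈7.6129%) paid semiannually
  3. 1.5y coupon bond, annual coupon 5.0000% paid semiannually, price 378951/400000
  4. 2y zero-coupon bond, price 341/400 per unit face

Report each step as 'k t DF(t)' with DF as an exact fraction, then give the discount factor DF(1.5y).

1 1/2 1201/1250
2 1 9281/10000
3 3/2 4391/5000
4 2 341/400
DF(1.5y) = 4391/5000 ≈ 0.878200

step 1 [0.5y] zero: DF = P = 1201/1250 ≈ 0.960800
step 2 [1y] swap r/2=719/18889: DF=(1 − 719/18889·(0.960800))/(1+719/18889) = 9281/10000 ≈ 0.928100
step 3 [1.5y] bond c/2=1/40: DF=(378951/400000 − 1/40·(0.960800+0.928100))/(1+1/40) = 4391/5000 ≈ 0.878200
step 4 [2y] zero: DF = P = 341/400 ≈ 0.852500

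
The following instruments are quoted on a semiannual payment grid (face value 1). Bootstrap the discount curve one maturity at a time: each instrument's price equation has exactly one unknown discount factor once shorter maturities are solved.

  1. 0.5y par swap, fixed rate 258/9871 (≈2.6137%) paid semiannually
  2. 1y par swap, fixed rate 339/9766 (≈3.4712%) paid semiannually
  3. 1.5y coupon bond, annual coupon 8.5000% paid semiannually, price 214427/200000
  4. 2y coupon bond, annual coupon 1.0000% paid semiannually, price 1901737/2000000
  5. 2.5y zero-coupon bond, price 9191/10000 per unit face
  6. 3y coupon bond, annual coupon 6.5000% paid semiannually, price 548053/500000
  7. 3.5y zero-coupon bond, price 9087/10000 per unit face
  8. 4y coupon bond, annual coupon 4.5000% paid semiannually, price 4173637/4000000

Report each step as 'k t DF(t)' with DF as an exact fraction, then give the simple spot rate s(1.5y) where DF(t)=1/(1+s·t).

1 1/2 9871/10000
2 1 9661/10000
3 3/2 593/625
4 2 9317/10000
5 5/2 9191/10000
6 3 114/125
7 7/2 9087/10000
8 4 4379/5000
s(1.5y) = (1/(593/625) − 1)/(3/2) = 64/1779 ≈ 3.5975%

step 1 [0.5y] swap r/2=129/9871: DF=(1 − 129/9871·(0))/(1+129/9871) = 9871/10000 ≈ 0.987100
step 2 [1y] swap r/2=339/19532: DF=(1 − 339/19532·(0.987100))/(1+339/19532) = 9661/10000 ≈ 0.966100
step 3 [1.5y] bond c/2=17/400: DF=(214427/200000 − 17/400·(0.987100+0.966100))/(1+17/400) = 593/625 ≈ 0.948800
step 4 [2y] bond c/2=1/200: DF=(1901737/2000000 − 1/200·(0.987100+0.966100+0.948800))/(1+1/200) = 9317/10000 ≈ 0.931700
step 5 [2.5y] zero: DF = P = 9191/10000 ≈ 0.919100
step 6 [3y] bond c/2=13/400: DF=(548053/500000 − 13/400·(0.987100+0.966100+0.948800+0.931700+0.919100))/(1+13/400) = 114/125 ≈ 0.912000
step 7 [3.5y] zero: DF = P = 9087/10000 ≈ 0.908700
step 8 [4y] bond c/2=9/400: DF=(4173637/4000000 − 9/400·(0.987100+0.966100+0.948800+0.931700+0.919100+0.912000+0.908700))/(1+9/400) = 4379/5000 ≈ 0.875800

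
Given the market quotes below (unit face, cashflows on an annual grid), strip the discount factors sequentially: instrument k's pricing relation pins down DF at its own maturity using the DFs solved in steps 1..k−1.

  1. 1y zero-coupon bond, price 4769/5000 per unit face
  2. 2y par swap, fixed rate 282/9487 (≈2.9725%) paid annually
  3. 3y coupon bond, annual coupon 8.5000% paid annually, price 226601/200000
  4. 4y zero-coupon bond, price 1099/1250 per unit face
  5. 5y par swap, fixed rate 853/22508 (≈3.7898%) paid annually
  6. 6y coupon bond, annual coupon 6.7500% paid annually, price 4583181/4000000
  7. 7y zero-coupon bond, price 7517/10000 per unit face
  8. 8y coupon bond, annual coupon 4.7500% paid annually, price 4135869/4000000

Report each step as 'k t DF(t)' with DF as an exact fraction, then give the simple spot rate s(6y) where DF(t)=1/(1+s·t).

step 1 [1y] zero: DF = P = 4769/5000 ≈ 0.953800
step 2 [2y] swap r/1=282/9487: DF=(1 − 282/9487·(0.953800))/(1+282/9487) = 2359/2500 ≈ 0.943600
step 3 [3y] bond c/1=17/200: DF=(226601/200000 − 17/200·(0.953800+0.943600))/(1+17/200) = 2239/2500 ≈ 0.895600
step 4 [4y] zero: DF = P = 1099/1250 ≈ 0.879200
step 5 [5y] swap r/1=853/22508: DF=(1 − 853/22508·(0.953800+0.943600+0.895600+0.879200))/(1+853/22508) = 4147/5000 ≈ 0.829400
step 6 [6y] bond c/1=27/400: DF=(4583181/4000000 − 27/400·(0.953800+0.943600+0.895600+0.879200+0.829400))/(1+27/400) = 7887/10000 ≈ 0.788700
step 7 [7y] zero: DF = P = 7517/10000 ≈ 0.751700
step 8 [8y] bond c/1=19/400: DF=(4135869/4000000 − 19/400·(0.953800+0.943600+0.895600+0.879200+0.829400+0.788700+0.751700))/(1+19/400) = 7131/10000 ≈ 0.713100

1 1 4769/5000
2 2 2359/2500
3 3 2239/2500
4 4 1099/1250
5 5 4147/5000
6 6 7887/10000
7 7 7517/10000
8 8 7131/10000
s(6y) = (1/(7887/10000) − 1)/(6) = 2113/47322 ≈ 4.4652%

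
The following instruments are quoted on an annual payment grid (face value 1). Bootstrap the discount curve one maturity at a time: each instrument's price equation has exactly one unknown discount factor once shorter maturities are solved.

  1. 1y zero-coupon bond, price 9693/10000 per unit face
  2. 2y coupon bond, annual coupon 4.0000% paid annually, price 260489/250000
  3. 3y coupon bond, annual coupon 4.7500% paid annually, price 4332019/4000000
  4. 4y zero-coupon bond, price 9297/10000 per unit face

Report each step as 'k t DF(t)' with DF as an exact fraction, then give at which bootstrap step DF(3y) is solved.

step 1 [1y] zero: DF = P = 9693/10000 ≈ 0.969300
step 2 [2y] bond c/1=1/25: DF=(260489/250000 − 1/25·(0.969300))/(1+1/25) = 4823/5000 ≈ 0.964600
step 3 [3y] bond c/1=19/400: DF=(4332019/4000000 − 19/400·(0.969300+0.964600))/(1+19/400) = 4731/5000 ≈ 0.946200
step 4 [4y] zero: DF = P = 9297/10000 ≈ 0.929700

1 1 9693/10000
2 2 4823/5000
3 3 4731/5000
4 4 9297/10000
DF(3y) is solved at step 3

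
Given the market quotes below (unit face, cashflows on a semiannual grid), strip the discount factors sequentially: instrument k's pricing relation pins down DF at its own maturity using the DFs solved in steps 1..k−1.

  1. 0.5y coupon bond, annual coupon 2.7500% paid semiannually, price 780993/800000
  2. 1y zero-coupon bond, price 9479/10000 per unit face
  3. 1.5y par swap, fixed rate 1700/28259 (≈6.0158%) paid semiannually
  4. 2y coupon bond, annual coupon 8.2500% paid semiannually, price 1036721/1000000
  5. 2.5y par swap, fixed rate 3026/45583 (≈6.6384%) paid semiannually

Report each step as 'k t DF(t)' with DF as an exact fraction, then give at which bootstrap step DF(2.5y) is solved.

step 1 [0.5y] bond c/2=11/800: DF=(780993/800000 − 11/800·(0))/(1+11/800) = 963/1000 ≈ 0.963000
step 2 [1y] zero: DF = P = 9479/10000 ≈ 0.947900
step 3 [1.5y] swap r/2=850/28259: DF=(1 − 850/28259·(0.963000+0.947900))/(1+850/28259) = 183/200 ≈ 0.915000
step 4 [2y] bond c/2=33/800: DF=(1036721/1000000 − 33/800·(0.963000+0.947900+0.915000))/(1+33/800) = 8837/10000 ≈ 0.883700
step 5 [2.5y] swap r/2=1513/45583: DF=(1 − 1513/45583·(0.963000+0.947900+0.915000+0.883700))/(1+1513/45583) = 8487/10000 ≈ 0.848700

1 1/2 963/1000
2 1 9479/10000
3 3/2 183/200
4 2 8837/10000
5 5/2 8487/10000
DF(2.5y) is solved at step 5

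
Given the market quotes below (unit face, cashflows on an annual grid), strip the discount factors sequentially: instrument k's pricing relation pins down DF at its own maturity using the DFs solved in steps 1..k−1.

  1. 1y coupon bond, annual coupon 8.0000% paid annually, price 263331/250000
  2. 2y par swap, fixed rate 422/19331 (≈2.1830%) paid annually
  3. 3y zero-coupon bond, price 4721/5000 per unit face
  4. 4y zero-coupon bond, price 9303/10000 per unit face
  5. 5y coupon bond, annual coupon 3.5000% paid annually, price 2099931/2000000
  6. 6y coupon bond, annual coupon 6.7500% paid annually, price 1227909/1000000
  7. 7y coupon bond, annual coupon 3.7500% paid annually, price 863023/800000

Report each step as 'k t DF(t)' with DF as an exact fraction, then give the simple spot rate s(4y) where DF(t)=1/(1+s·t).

step 1 [1y] bond c/1=2/25: DF=(263331/250000 − 2/25·(0))/(1+2/25) = 9753/10000 ≈ 0.975300
step 2 [2y] swap r/1=422/19331: DF=(1 − 422/19331·(0.975300))/(1+422/19331) = 4789/5000 ≈ 0.957800
step 3 [3y] zero: DF = P = 4721/5000 ≈ 0.944200
step 4 [4y] zero: DF = P = 9303/10000 ≈ 0.930300
step 5 [5y] bond c/1=7/200: DF=(2099931/2000000 − 7/200·(0.975300+0.957800+0.944200+0.930300))/(1+7/200) = 8857/10000 ≈ 0.885700
step 6 [6y] bond c/1=27/400: DF=(1227909/1000000 − 27/400·(0.975300+0.957800+0.944200+0.930300+0.885700))/(1+27/400) = 1707/2000 ≈ 0.853500
step 7 [7y] bond c/1=3/80: DF=(863023/800000 − 3/80·(0.975300+0.957800+0.944200+0.930300+0.885700+0.853500))/(1+3/80) = 8393/10000 ≈ 0.839300

1 1 9753/10000
2 2 4789/5000
3 3 4721/5000
4 4 9303/10000
5 5 8857/10000
6 6 1707/2000
7 7 8393/10000
s(4y) = (1/(9303/10000) − 1)/(4) = 697/37212 ≈ 1.8731%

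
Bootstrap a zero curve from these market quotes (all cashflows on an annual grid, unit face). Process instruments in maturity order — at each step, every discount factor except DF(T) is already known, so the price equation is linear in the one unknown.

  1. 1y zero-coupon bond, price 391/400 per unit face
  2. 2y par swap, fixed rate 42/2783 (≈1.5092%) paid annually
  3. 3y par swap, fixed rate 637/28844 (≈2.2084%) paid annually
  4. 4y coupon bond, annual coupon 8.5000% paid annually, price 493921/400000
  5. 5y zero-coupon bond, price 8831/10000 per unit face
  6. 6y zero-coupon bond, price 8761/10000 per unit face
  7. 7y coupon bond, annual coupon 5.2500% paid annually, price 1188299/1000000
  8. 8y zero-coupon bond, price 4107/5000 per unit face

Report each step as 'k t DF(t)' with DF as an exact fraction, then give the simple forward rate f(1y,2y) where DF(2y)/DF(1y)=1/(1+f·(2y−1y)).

1 1 391/400
2 2 4853/5000
3 3 9363/10000
4 4 9121/10000
5 5 8831/10000
6 6 8761/10000
7 7 8519/10000
8 8 4107/5000
f(1y,2y) = ((391/400)/(4853/5000) − 1)/(1) = 3/422 ≈ 0.7109%

step 1 [1y] zero: DF = P = 391/400 ≈ 0.977500
step 2 [2y] swap r/1=42/2783: DF=(1 − 42/2783·(0.977500))/(1+42/2783) = 4853/5000 ≈ 0.970600
step 3 [3y] swap r/1=637/28844: DF=(1 − 637/28844·(0.977500+0.970600))/(1+637/28844) = 9363/10000 ≈ 0.936300
step 4 [4y] bond c/1=17/200: DF=(493921/400000 − 17/200·(0.977500+0.970600+0.936300))/(1+17/200) = 9121/10000 ≈ 0.912100
step 5 [5y] zero: DF = P = 8831/10000 ≈ 0.883100
step 6 [6y] zero: DF = P = 8761/10000 ≈ 0.876100
step 7 [7y] bond c/1=21/400: DF=(1188299/1000000 − 21/400·(0.977500+0.970600+0.936300+0.912100+0.883100+0.876100))/(1+21/400) = 8519/10000 ≈ 0.851900
step 8 [8y] zero: DF = P = 4107/5000 ≈ 0.821400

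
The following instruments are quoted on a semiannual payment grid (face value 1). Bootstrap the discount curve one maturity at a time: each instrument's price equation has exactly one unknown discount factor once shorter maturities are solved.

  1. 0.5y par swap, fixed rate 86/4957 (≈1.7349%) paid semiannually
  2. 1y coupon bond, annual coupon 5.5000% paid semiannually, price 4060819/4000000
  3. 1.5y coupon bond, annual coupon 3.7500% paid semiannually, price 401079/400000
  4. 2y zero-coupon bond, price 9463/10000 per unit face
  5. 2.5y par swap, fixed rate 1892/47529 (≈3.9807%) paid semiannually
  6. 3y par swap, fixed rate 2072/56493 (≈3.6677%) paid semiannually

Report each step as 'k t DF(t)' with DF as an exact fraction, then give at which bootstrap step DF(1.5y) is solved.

1 1/2 4957/5000
2 1 1923/2000
3 3/2 9483/10000
4 2 9463/10000
5 5/2 4527/5000
6 3 2241/2500
DF(1.5y) is solved at step 3

step 1 [0.5y] swap r/2=43/4957: DF=(1 − 43/4957·(0))/(1+43/4957) = 4957/5000 ≈ 0.991400
step 2 [1y] bond c/2=11/400: DF=(4060819/4000000 − 11/400·(0.991400))/(1+11/400) = 1923/2000 ≈ 0.961500
step 3 [1.5y] bond c/2=3/160: DF=(401079/400000 − 3/160·(0.991400+0.961500))/(1+3/160) = 9483/10000 ≈ 0.948300
step 4 [2y] zero: DF = P = 9463/10000 ≈ 0.946300
step 5 [2.5y] swap r/2=946/47529: DF=(1 − 946/47529·(0.991400+0.961500+0.948300+0.946300))/(1+946/47529) = 4527/5000 ≈ 0.905400
step 6 [3y] swap r/2=1036/56493: DF=(1 − 1036/56493·(0.991400+0.961500+0.948300+0.946300+0.905400))/(1+1036/56493) = 2241/2500 ≈ 0.896400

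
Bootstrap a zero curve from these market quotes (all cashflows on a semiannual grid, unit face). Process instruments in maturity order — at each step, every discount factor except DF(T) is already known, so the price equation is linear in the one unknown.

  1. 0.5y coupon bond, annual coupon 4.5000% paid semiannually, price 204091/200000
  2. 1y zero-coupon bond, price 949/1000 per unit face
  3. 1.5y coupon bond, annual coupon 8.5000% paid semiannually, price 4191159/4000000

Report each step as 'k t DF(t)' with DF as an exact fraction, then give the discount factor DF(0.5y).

step 1 [0.5y] bond c/2=9/400: DF=(204091/200000 − 9/400·(0))/(1+9/400) = 499/500 ≈ 0.998000
step 2 [1y] zero: DF = P = 949/1000 ≈ 0.949000
step 3 [1.5y] bond c/2=17/400: DF=(4191159/4000000 − 17/400·(0.998000+0.949000))/(1+17/400) = 9257/10000 ≈ 0.925700

1 1/2 499/500
2 1 949/1000
3 3/2 9257/10000
DF(0.5y) = 499/500 ≈ 0.998000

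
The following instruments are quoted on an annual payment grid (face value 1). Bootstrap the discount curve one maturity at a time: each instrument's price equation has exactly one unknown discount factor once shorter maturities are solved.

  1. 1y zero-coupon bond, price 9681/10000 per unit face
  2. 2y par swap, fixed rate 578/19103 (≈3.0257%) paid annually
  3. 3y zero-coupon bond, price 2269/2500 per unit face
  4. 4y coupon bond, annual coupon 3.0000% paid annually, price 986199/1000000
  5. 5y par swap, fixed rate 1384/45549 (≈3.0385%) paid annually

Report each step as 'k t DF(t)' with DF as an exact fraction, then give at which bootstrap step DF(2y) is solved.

1 1 9681/10000
2 2 4711/5000
3 3 2269/2500
4 4 4377/5000
5 5 1077/1250
DF(2y) is solved at step 2

step 1 [1y] zero: DF = P = 9681/10000 ≈ 0.968100
step 2 [2y] swap r/1=578/19103: DF=(1 − 578/19103·(0.968100))/(1+578/19103) = 4711/5000 ≈ 0.942200
step 3 [3y] zero: DF = P = 2269/2500 ≈ 0.907600
step 4 [4y] bond c/1=3/100: DF=(986199/1000000 − 3/100·(0.968100+0.942200+0.907600))/(1+3/100) = 4377/5000 ≈ 0.875400
step 5 [5y] swap r/1=1384/45549: DF=(1 − 1384/45549·(0.968100+0.942200+0.907600+0.875400))/(1+1384/45549) = 1077/1250 ≈ 0.861600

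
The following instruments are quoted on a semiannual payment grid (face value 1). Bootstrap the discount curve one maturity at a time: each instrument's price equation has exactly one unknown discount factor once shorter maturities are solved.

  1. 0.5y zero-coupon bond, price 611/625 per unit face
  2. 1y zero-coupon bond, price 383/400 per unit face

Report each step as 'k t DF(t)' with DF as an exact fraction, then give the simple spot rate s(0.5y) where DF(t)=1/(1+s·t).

step 1 [0.5y] zero: DF = P = 611/625 ≈ 0.977600
step 2 [1y] zero: DF = P = 383/400 ≈ 0.957500

1 1/2 611/625
2 1 383/400
s(0.5y) = (1/(611/625) − 1)/(1/2) = 28/611 ≈ 4.5827%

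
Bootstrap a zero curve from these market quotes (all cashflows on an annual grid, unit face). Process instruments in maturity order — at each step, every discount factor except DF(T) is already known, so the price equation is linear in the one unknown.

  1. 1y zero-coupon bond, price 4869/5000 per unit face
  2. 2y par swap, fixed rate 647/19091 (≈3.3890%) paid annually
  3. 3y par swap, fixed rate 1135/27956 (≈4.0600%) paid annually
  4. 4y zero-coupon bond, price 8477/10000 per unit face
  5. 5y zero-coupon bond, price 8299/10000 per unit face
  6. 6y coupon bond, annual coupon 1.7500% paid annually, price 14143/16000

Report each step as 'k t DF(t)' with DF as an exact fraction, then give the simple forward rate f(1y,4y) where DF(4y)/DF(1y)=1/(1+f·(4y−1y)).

1 1 4869/5000
2 2 9353/10000
3 3 1773/2000
4 4 8477/10000
5 5 8299/10000
6 6 3959/5000
f(1y,4y) = ((4869/5000)/(8477/10000) − 1)/(3) = 1261/25431 ≈ 4.9585%

step 1 [1y] zero: DF = P = 4869/5000 ≈ 0.973800
step 2 [2y] swap r/1=647/19091: DF=(1 − 647/19091·(0.973800))/(1+647/19091) = 9353/10000 ≈ 0.935300
step 3 [3y] swap r/1=1135/27956: DF=(1 − 1135/27956·(0.973800+0.935300))/(1+1135/27956) = 1773/2000 ≈ 0.886500
step 4 [4y] zero: DF = P = 8477/10000 ≈ 0.847700
step 5 [5y] zero: DF = P = 8299/10000 ≈ 0.829900
step 6 [6y] bond c/1=7/400: DF=(14143/16000 − 7/400·(0.973800+0.935300+0.886500+0.847700+0.829900))/(1+7/400) = 3959/5000 ≈ 0.791800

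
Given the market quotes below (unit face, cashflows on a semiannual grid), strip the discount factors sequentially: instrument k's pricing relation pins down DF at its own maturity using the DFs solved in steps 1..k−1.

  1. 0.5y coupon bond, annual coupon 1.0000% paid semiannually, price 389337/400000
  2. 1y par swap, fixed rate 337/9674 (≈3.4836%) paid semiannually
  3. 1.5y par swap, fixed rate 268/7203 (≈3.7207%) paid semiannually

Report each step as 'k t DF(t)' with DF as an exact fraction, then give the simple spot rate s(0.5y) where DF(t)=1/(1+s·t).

step 1 [0.5y] bond c/2=1/200: DF=(389337/400000 − 1/200·(0))/(1+1/200) = 1937/2000 ≈ 0.968500
step 2 [1y] swap r/2=337/19348: DF=(1 − 337/19348·(0.968500))/(1+337/19348) = 9663/10000 ≈ 0.966300
step 3 [1.5y] swap r/2=134/7203: DF=(1 − 134/7203·(0.968500+0.966300))/(1+134/7203) = 1183/1250 ≈ 0.946400

1 1/2 1937/2000
2 1 9663/10000
3 3/2 1183/1250
s(0.5y) = (1/(1937/2000) − 1)/(1/2) = 126/1937 ≈ 6.5049%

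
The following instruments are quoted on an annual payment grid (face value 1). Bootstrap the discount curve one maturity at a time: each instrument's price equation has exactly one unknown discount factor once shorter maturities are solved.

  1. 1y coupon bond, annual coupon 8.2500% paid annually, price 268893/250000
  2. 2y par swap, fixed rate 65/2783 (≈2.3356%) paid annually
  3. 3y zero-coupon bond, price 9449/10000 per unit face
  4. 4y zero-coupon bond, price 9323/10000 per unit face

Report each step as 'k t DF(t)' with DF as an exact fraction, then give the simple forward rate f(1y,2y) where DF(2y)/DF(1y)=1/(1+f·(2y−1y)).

step 1 [1y] bond c/1=33/400: DF=(268893/250000 − 33/400·(0))/(1+33/400) = 621/625 ≈ 0.993600
step 2 [2y] swap r/1=65/2783: DF=(1 − 65/2783·(0.993600))/(1+65/2783) = 1909/2000 ≈ 0.954500
step 3 [3y] zero: DF = P = 9449/10000 ≈ 0.944900
step 4 [4y] zero: DF = P = 9323/10000 ≈ 0.932300

1 1 621/625
2 2 1909/2000
3 3 9449/10000
4 4 9323/10000
f(1y,2y) = ((621/625)/(1909/2000) − 1)/(1) = 17/415 ≈ 4.0964%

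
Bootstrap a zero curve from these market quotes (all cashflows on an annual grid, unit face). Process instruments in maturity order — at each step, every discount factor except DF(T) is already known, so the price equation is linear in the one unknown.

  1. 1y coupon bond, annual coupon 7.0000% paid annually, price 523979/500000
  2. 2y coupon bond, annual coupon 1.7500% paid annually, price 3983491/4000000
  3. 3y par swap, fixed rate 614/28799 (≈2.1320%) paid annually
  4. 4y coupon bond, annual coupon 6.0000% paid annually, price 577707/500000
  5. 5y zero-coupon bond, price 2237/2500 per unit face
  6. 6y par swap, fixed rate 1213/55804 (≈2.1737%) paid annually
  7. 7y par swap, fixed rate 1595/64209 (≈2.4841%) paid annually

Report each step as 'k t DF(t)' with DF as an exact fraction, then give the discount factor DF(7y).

step 1 [1y] bond c/1=7/100: DF=(523979/500000 − 7/100·(0))/(1+7/100) = 4897/5000 ≈ 0.979400
step 2 [2y] bond c/1=7/400: DF=(3983491/4000000 − 7/400·(0.979400))/(1+7/400) = 9619/10000 ≈ 0.961900
step 3 [3y] swap r/1=614/28799: DF=(1 − 614/28799·(0.979400+0.961900))/(1+614/28799) = 4693/5000 ≈ 0.938600
step 4 [4y] bond c/1=3/50: DF=(577707/500000 − 3/50·(0.979400+0.961900+0.938600))/(1+3/50) = 927/1000 ≈ 0.927000
step 5 [5y] zero: DF = P = 2237/2500 ≈ 0.894800
step 6 [6y] swap r/1=1213/55804: DF=(1 − 1213/55804·(0.979400+0.961900+0.938600+0.927000+0.894800))/(1+1213/55804) = 8787/10000 ≈ 0.878700
step 7 [7y] swap r/1=1595/64209: DF=(1 − 1595/64209·(0.979400+0.961900+0.938600+0.927000+0.894800+0.878700))/(1+1595/64209) = 1681/2000 ≈ 0.840500

1 1 4897/5000
2 2 9619/10000
3 3 4693/5000
4 4 927/1000
5 5 2237/2500
6 6 8787/10000
7 7 1681/2000
DF(7y) = 1681/2000 ≈ 0.840500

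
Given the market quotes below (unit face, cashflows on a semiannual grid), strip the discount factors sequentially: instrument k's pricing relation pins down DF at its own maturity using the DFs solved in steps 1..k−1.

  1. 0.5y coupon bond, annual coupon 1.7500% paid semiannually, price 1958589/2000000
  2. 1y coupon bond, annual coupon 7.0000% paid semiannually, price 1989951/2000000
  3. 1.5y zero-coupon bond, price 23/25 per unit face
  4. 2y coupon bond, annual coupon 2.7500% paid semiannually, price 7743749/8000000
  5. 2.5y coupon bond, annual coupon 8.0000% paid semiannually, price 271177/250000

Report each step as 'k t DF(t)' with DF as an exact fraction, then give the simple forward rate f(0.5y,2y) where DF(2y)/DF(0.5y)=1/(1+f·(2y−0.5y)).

step 1 [0.5y] bond c/2=7/800: DF=(1958589/2000000 − 7/800·(0))/(1+7/800) = 2427/2500 ≈ 0.970800
step 2 [1y] bond c/2=7/200: DF=(1989951/2000000 − 7/200·(0.970800))/(1+7/200) = 1857/2000 ≈ 0.928500
step 3 [1.5y] zero: DF = P = 23/25 ≈ 0.920000
step 4 [2y] bond c/2=11/800: DF=(7743749/8000000 − 11/800·(0.970800+0.928500+0.920000))/(1+11/800) = 4583/5000 ≈ 0.916600
step 5 [2.5y] bond c/2=1/25: DF=(271177/250000 − 1/25·(0.970800+0.928500+0.920000+0.916600))/(1+1/25) = 8993/10000 ≈ 0.899300

1 1/2 2427/2500
2 1 1857/2000
3 3/2 23/25
4 2 4583/5000
5 5/2 8993/10000
f(0.5y,2y) = ((2427/2500)/(4583/5000) − 1)/(3/2) = 542/13749 ≈ 3.9421%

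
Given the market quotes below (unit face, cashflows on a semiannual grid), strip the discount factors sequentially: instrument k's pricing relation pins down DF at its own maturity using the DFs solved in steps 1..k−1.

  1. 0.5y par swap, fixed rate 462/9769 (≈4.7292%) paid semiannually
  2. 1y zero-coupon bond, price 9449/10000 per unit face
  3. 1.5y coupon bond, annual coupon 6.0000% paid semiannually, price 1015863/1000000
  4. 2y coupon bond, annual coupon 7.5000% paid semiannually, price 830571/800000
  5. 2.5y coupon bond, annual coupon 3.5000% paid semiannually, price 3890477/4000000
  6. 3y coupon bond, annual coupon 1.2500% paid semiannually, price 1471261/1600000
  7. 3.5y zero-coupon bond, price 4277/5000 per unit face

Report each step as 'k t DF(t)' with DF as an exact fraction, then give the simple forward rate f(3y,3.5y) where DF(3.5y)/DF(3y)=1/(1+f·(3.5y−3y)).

step 1 [0.5y] swap r/2=231/9769: DF=(1 − 231/9769·(0))/(1+231/9769) = 9769/10000 ≈ 0.976900
step 2 [1y] zero: DF = P = 9449/10000 ≈ 0.944900
step 3 [1.5y] bond c/2=3/100: DF=(1015863/1000000 − 3/100·(0.976900+0.944900))/(1+3/100) = 9303/10000 ≈ 0.930300
step 4 [2y] bond c/2=3/80: DF=(830571/800000 − 3/80·(0.976900+0.944900+0.930300))/(1+3/80) = 561/625 ≈ 0.897600
step 5 [2.5y] bond c/2=7/400: DF=(3890477/4000000 − 7/400·(0.976900+0.944900+0.930300+0.897600))/(1+7/400) = 4457/5000 ≈ 0.891400
step 6 [3y] bond c/2=1/160: DF=(1471261/1600000 − 1/160·(0.976900+0.944900+0.930300+0.897600+0.891400))/(1+1/160) = 177/200 ≈ 0.885000
step 7 [3.5y] zero: DF = P = 4277/5000 ≈ 0.855400

1 1/2 9769/10000
2 1 9449/10000
3 3/2 9303/10000
4 2 561/625
5 5/2 4457/5000
6 3 177/200
7 7/2 4277/5000
f(3y,3.5y) = ((177/200)/(4277/5000) − 1)/(1/2) = 296/4277 ≈ 6.9207%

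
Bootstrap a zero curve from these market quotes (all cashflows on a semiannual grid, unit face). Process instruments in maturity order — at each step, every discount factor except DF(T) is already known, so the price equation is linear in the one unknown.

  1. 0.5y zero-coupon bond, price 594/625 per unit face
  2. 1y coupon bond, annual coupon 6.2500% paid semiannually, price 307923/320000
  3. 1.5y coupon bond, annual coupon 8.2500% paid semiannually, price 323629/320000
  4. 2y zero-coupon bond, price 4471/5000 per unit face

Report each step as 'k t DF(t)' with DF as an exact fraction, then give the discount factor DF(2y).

step 1 [0.5y] zero: DF = P = 594/625 ≈ 0.950400
step 2 [1y] bond c/2=1/32: DF=(307923/320000 − 1/32·(0.950400))/(1+1/32) = 9043/10000 ≈ 0.904300
step 3 [1.5y] bond c/2=33/800: DF=(323629/320000 − 33/800·(0.950400+0.904300))/(1+33/800) = 4489/5000 ≈ 0.897800
step 4 [2y] zero: DF = P = 4471/5000 ≈ 0.894200

1 1/2 594/625
2 1 9043/10000
3 3/2 4489/5000
4 2 4471/5000
DF(2y) = 4471/5000 ≈ 0.894200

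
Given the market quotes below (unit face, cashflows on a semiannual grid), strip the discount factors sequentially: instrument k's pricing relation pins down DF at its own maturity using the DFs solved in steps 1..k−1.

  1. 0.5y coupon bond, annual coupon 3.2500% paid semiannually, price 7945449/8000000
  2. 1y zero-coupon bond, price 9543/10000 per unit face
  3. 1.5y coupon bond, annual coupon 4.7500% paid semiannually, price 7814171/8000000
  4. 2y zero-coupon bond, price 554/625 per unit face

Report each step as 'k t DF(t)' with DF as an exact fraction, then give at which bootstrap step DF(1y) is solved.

1 1/2 9773/10000
2 1 9543/10000
3 3/2 9093/10000
4 2 554/625
DF(1y) is solved at step 2

step 1 [0.5y] bond c/2=13/800: DF=(7945449/8000000 − 13/800·(0))/(1+13/800) = 9773/10000 ≈ 0.977300
step 2 [1y] zero: DF = P = 9543/10000 ≈ 0.954300
step 3 [1.5y] bond c/2=19/800: DF=(7814171/8000000 − 19/800·(0.977300+0.954300))/(1+19/800) = 9093/10000 ≈ 0.909300
step 4 [2y] zero: DF = P = 554/625 ≈ 0.886400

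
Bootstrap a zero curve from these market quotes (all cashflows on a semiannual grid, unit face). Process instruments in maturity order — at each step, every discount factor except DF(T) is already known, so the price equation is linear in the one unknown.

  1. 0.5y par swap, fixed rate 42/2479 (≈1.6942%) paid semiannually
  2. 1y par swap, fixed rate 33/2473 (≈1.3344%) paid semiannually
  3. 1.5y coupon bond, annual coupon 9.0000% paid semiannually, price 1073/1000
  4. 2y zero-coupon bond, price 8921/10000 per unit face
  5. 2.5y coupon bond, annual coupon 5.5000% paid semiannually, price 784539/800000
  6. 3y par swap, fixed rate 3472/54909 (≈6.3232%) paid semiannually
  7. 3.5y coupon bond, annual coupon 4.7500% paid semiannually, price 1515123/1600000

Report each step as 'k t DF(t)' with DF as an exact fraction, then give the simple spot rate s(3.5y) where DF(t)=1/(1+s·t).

1 1/2 2479/2500
2 1 2467/2500
3 3/2 1177/1250
4 2 8921/10000
5 5/2 2131/2500
6 3 1033/1250
7 7/2 997/1250
s(3.5y) = (1/(997/1250) − 1)/(7/2) = 506/6979 ≈ 7.2503%

step 1 [0.5y] swap r/2=21/2479: DF=(1 − 21/2479·(0))/(1+21/2479) = 2479/2500 ≈ 0.991600
step 2 [1y] swap r/2=33/4946: DF=(1 − 33/4946·(0.991600))/(1+33/4946) = 2467/2500 ≈ 0.986800
step 3 [1.5y] bond c/2=9/200: DF=(1073/1000 − 9/200·(0.991600+0.986800))/(1+9/200) = 1177/1250 ≈ 0.941600
step 4 [2y] zero: DF = P = 8921/10000 ≈ 0.892100
step 5 [2.5y] bond c/2=11/400: DF=(784539/800000 − 11/400·(0.991600+0.986800+0.941600+0.892100))/(1+11/400) = 2131/2500 ≈ 0.852400
step 6 [3y] swap r/2=1736/54909: DF=(1 − 1736/54909·(0.991600+0.986800+0.941600+0.892100+0.852400))/(1+1736/54909) = 1033/1250 ≈ 0.826400
step 7 [3.5y] bond c/2=19/800: DF=(1515123/1600000 − 19/800·(0.991600+0.986800+0.941600+0.892100+0.852400+0.826400))/(1+19/800) = 997/1250 ≈ 0.797600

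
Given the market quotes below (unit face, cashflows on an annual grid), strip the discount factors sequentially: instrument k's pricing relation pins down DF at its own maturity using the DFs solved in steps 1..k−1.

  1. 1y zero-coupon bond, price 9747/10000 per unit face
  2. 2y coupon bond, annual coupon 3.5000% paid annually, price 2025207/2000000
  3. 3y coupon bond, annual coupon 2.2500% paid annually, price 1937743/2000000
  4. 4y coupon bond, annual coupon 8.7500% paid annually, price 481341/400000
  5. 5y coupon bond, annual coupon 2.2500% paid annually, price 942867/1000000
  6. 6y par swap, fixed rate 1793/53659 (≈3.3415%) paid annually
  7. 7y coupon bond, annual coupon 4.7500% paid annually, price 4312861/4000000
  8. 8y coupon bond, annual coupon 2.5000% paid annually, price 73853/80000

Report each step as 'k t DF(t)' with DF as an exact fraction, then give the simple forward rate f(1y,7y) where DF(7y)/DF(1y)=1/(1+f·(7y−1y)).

step 1 [1y] zero: DF = P = 9747/10000 ≈ 0.974700
step 2 [2y] bond c/1=7/200: DF=(2025207/2000000 − 7/200·(0.974700))/(1+7/200) = 4727/5000 ≈ 0.945400
step 3 [3y] bond c/1=9/400: DF=(1937743/2000000 − 9/400·(0.974700+0.945400))/(1+9/400) = 9053/10000 ≈ 0.905300
step 4 [4y] bond c/1=7/80: DF=(481341/400000 − 7/80·(0.974700+0.945400+0.905300))/(1+7/80) = 1099/1250 ≈ 0.879200
step 5 [5y] bond c/1=9/400: DF=(942867/1000000 − 9/400·(0.974700+0.945400+0.905300+0.879200))/(1+9/400) = 4203/5000 ≈ 0.840600
step 6 [6y] swap r/1=1793/53659: DF=(1 − 1793/53659·(0.974700+0.945400+0.905300+0.879200+0.840600))/(1+1793/53659) = 8207/10000 ≈ 0.820700
step 7 [7y] bond c/1=19/400: DF=(4312861/4000000 − 19/400·(0.974700+0.945400+0.905300+0.879200+0.840600+0.820700))/(1+19/400) = 393/500 ≈ 0.786000
step 8 [8y] bond c/1=1/40: DF=(73853/80000 − 1/40·(0.974700+0.945400+0.905300+0.879200+0.840600+0.820700+0.786000))/(1+1/40) = 3753/5000 ≈ 0.750600

1 1 9747/10000
2 2 4727/5000
3 3 9053/10000
4 4 1099/1250
5 5 4203/5000
6 6 8207/10000
7 7 393/500
8 8 3753/5000
f(1y,7y) = ((9747/10000)/(393/500) − 1)/(6) = 629/15720 ≈ 4.0013%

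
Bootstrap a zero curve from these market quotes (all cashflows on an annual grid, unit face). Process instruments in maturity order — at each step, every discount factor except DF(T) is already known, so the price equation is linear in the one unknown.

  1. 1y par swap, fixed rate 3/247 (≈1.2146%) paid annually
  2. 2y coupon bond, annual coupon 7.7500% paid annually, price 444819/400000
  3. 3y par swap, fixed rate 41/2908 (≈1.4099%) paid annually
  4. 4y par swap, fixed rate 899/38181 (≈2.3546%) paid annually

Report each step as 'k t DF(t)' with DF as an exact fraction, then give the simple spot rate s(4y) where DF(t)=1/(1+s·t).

step 1 [1y] swap r/1=3/247: DF=(1 − 3/247·(0))/(1+3/247) = 247/250 ≈ 0.988000
step 2 [2y] bond c/1=31/400: DF=(444819/400000 − 31/400·(0.988000))/(1+31/400) = 961/1000 ≈ 0.961000
step 3 [3y] swap r/1=41/2908: DF=(1 − 41/2908·(0.988000+0.961000))/(1+41/2908) = 959/1000 ≈ 0.959000
step 4 [4y] swap r/1=899/38181: DF=(1 − 899/38181·(0.988000+0.961000+0.959000))/(1+899/38181) = 9101/10000 ≈ 0.910100

1 1 247/250
2 2 961/1000
3 3 959/1000
4 4 9101/10000
s(4y) = (1/(9101/10000) − 1)/(4) = 899/36404 ≈ 2.4695%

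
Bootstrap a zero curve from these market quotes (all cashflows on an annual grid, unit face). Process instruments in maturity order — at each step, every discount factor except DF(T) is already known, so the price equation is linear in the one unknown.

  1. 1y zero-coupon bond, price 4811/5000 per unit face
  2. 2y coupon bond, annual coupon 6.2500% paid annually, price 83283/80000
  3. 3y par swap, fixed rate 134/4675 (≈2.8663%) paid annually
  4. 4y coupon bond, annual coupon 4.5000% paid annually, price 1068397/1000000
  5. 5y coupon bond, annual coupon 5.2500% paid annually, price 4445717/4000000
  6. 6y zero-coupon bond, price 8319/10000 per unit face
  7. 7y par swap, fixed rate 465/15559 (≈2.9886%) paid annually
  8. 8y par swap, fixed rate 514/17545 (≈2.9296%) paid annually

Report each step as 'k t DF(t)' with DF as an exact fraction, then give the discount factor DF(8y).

step 1 [1y] zero: DF = P = 4811/5000 ≈ 0.962200
step 2 [2y] bond c/1=1/16: DF=(83283/80000 − 1/16·(0.962200))/(1+1/16) = 577/625 ≈ 0.923200
step 3 [3y] swap r/1=134/4675: DF=(1 − 134/4675·(0.962200+0.923200))/(1+134/4675) = 2299/2500 ≈ 0.919600
step 4 [4y] bond c/1=9/200: DF=(1068397/1000000 − 9/200·(0.962200+0.923200+0.919600))/(1+9/200) = 1127/1250 ≈ 0.901600
step 5 [5y] bond c/1=21/400: DF=(4445717/4000000 − 21/400·(0.962200+0.923200+0.919600+0.901600))/(1+21/400) = 8711/10000 ≈ 0.871100
step 6 [6y] zero: DF = P = 8319/10000 ≈ 0.831900
step 7 [7y] swap r/1=465/15559: DF=(1 − 465/15559·(0.962200+0.923200+0.919600+0.901600+0.871100+0.831900))/(1+465/15559) = 407/500 ≈ 0.814000
step 8 [8y] swap r/1=514/17545: DF=(1 − 514/17545·(0.962200+0.923200+0.919600+0.901600+0.871100+0.831900+0.814000))/(1+514/17545) = 993/1250 ≈ 0.794400

1 1 4811/5000
2 2 577/625
3 3 2299/2500
4 4 1127/1250
5 5 8711/10000
6 6 8319/10000
7 7 407/500
8 8 993/1250
DF(8y) = 993/1250 ≈ 0.794400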